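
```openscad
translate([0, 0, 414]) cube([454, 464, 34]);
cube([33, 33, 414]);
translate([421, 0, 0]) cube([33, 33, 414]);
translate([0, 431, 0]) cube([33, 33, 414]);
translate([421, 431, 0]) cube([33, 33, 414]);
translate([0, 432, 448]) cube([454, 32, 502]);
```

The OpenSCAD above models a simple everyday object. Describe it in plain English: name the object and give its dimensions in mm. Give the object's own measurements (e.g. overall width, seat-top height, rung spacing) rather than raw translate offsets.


A chair. The seat is a 454×464×34 mm slab with its top at z = 448 mm, on four 33×33 mm corner legs (flush with the seat edges, standing on z = 0). A flat backrest 32 mm thick, 502 mm tall, spans the full seat width and rises from the seat top along its +y edge, rear face flush with the rear of the seat.


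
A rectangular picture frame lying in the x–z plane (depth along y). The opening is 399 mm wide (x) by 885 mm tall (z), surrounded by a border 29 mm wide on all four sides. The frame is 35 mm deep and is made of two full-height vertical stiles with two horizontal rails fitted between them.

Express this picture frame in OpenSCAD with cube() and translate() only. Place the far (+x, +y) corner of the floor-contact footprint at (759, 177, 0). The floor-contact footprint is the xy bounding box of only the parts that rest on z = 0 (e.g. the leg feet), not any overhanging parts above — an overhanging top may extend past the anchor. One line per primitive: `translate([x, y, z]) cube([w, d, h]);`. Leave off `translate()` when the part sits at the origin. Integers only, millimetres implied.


translate([302, 142, 0]) cube([29, 35, 943]);
translate([730, 142, 0]) cube([29, 35, 943]);
translate([331, 142, 0]) cube([399, 35, 29]);
translate([331, 142, 914]) cube([399, 35, 29]);


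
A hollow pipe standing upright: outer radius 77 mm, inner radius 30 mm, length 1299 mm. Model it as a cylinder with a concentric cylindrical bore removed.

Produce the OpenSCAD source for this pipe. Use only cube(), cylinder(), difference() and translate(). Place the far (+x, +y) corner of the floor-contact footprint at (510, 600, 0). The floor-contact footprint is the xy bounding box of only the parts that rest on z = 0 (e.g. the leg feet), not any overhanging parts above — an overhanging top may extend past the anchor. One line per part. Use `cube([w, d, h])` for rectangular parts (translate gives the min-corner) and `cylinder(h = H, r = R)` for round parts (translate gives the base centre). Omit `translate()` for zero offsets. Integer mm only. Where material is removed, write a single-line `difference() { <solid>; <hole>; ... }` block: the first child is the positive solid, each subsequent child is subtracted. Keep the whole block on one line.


difference() { translate([433, 523, 0]) cylinder(h = 1299, r = 77); translate([433, 523, 0]) cylinder(h = 1299, r = 30); }


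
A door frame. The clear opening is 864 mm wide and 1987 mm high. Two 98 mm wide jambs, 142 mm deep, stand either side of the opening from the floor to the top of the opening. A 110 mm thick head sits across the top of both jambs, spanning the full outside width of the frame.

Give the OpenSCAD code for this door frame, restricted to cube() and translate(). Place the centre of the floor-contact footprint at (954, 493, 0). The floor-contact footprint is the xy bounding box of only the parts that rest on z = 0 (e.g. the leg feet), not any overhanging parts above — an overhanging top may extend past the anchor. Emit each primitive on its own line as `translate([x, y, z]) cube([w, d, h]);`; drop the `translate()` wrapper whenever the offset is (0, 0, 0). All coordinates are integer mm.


translate([424, 422, 0]) cube([98, 142, 1987]);
translate([1386, 422, 0]) cube([98, 142, 1987]);
translate([424, 422, 1987]) cube([1060, 142, 110]);


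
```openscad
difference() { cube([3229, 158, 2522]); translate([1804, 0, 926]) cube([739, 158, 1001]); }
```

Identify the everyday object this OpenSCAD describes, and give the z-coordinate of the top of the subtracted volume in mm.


A wall with a window opening. The window head height is 1927 mm.

A wall with a rectangular opening subtracted — a window. Sill at z = 926, opening 1001 mm tall, so the head is at 926 + 1001 = 1927 mm.


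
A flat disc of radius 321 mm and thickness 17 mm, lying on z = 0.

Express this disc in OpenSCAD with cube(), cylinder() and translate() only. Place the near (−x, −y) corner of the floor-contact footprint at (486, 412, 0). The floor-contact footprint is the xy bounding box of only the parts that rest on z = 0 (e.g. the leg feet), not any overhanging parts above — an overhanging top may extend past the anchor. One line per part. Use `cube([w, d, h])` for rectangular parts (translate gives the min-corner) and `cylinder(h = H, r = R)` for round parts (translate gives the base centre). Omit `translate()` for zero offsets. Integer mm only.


translate([807, 733, 0]) cylinder(h = 17, r = 321);


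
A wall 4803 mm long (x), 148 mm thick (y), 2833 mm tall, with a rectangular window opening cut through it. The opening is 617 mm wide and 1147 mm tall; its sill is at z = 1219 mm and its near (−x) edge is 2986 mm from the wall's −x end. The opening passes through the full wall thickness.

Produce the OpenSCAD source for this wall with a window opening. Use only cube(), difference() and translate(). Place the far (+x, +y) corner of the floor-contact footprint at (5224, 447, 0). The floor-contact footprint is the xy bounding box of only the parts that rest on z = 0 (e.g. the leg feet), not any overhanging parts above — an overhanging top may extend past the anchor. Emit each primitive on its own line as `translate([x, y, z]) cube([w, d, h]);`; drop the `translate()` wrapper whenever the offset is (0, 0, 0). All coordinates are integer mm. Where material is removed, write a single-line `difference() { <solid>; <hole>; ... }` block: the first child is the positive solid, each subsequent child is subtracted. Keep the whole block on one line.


difference() { translate([421, 299, 0]) cube([4803, 148, 2833]); translate([3407, 299, 1219]) cube([617, 148, 1147]); }


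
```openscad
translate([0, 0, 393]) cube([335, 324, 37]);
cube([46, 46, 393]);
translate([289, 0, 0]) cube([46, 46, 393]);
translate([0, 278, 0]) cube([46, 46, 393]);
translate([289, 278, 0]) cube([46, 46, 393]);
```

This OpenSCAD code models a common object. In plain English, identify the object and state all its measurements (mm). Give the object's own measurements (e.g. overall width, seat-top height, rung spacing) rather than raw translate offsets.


A simple wooden stool: a rectangular seat 335 mm (x) by 324 mm (y), 37 mm thick, top face at z = 430 mm, on four square legs, each 46×46 mm in cross-section. The legs rest on z = 0, each flush with a corner of the seat.


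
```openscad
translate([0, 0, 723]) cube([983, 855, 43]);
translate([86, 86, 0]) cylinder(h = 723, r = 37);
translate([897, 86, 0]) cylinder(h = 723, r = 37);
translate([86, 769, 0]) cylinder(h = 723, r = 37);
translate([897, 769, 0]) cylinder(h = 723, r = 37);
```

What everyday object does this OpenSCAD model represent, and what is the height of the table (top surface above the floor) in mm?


A table. The table height is 766 mm.

A 983×855×43 slab sits at z = 723 on four Ø74 mm round legs — a table. The top surface is at 723 + 43 = 766 mm.


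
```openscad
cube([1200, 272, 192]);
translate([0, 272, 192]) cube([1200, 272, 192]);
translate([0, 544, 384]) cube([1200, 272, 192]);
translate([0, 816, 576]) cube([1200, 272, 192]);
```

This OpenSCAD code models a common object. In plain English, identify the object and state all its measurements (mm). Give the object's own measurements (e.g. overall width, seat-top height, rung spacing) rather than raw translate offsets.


A straight staircase of 4 solid steps. Each step is 1200 mm wide (x), 272 mm deep (y, the going) and 192 mm tall (the rise). The first step rests on the floor; each subsequent step sits one going further in +y and one rise higher in +z, directly behind and above the previous step with no overlap.


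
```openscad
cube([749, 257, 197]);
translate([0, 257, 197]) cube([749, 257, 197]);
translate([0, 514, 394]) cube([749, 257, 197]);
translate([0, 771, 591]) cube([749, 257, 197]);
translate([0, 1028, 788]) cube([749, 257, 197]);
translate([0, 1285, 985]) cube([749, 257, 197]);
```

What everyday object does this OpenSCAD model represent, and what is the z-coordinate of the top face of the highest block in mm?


A staircase. The total rise is 1182 mm.

6 identical blocks, each offset up and back from the previous — a staircase. Each step is 197 mm tall and there are 6 of them, so the total rise is 6 × 197 = 1182 mm.


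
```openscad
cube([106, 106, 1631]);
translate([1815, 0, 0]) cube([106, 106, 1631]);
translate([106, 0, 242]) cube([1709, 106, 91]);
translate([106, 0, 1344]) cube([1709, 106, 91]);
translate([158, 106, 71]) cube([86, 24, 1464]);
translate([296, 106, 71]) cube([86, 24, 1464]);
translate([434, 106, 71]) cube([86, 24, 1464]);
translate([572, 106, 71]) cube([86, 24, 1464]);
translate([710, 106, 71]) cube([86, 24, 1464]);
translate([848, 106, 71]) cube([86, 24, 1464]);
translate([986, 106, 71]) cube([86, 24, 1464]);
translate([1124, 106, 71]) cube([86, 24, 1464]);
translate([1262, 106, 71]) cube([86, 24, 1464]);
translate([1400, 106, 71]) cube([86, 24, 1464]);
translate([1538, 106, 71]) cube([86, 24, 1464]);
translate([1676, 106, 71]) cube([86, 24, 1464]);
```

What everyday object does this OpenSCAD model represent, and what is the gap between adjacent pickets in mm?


A fence section. The picket gap is 52 mm.

Two posts, two rails, 12 pickets — a fence section. Span 1709 mm holds 12 pickets of 86 mm with 13 equal gaps: ⌊(1709 − 12·86) / 13⌋ = 52 mm.


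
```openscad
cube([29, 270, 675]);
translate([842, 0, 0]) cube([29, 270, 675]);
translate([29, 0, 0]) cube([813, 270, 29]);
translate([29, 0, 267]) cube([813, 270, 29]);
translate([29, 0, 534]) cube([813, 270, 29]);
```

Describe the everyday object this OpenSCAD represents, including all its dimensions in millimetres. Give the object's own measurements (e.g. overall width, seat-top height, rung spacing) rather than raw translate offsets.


An open bookshelf. Two side panels, each 29 mm thick, 270 mm deep and 675 mm tall, stand 871 mm apart (outside-to-outside). Between them sit 3 shelves, each 29 mm thick and 270 mm deep, spanning the full gap between the sides. The bottom shelf rests on the floor (its underside at z = 0) and the clear gap between one shelf's top and the next shelf's underside is 238 mm.


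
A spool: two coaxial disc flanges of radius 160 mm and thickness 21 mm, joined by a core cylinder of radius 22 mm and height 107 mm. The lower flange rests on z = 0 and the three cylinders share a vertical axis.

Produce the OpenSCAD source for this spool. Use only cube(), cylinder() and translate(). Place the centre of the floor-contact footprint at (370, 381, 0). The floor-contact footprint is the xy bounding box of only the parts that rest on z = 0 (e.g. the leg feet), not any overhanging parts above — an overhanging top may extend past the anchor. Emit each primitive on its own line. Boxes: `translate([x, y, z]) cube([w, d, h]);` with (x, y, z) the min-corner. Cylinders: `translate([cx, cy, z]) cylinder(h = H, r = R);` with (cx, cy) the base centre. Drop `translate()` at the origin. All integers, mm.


translate([370, 381, 0]) cylinder(h = 21, r = 160);
translate([370, 381, 21]) cylinder(h = 107, r = 22);
translate([370, 381, 128]) cylinder(h = 21, r = 160);


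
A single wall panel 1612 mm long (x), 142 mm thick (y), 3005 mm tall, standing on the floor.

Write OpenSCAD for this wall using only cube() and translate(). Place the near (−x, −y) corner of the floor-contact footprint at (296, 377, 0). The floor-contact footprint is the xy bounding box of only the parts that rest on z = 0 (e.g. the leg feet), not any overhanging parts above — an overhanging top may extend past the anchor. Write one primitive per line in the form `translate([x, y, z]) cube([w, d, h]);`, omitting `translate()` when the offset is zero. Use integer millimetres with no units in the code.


translate([296, 377, 0]) cube([1612, 142, 3005]);


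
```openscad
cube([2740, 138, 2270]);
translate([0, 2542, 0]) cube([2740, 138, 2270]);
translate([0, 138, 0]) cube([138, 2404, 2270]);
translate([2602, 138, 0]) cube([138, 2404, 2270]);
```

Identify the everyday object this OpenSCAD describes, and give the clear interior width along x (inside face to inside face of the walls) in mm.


A house (or room) frame. The interior width is 2464 mm.

Four 2270 mm walls enclosing a rectangle with no floor or roof — a room or house frame. Outside width is 2740 mm and wall thickness is 138 mm, so the interior width is 2740 − 2 × 138 = 2464 mm.


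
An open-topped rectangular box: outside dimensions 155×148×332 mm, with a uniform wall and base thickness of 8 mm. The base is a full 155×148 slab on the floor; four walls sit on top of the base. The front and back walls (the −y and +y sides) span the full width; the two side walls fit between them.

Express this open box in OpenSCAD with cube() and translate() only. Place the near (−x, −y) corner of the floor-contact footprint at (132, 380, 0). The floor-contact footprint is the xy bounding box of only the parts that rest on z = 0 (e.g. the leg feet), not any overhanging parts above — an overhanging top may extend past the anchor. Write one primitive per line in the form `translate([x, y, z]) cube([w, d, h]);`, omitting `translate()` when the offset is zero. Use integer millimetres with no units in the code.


translate([132, 380, 0]) cube([155, 148, 8]);
translate([132, 380, 8]) cube([155, 8, 324]);
translate([132, 520, 8]) cube([155, 8, 324]);
translate([132, 388, 8]) cube([8, 132, 324]);
translate([279, 388, 8]) cube([8, 132, 324]);


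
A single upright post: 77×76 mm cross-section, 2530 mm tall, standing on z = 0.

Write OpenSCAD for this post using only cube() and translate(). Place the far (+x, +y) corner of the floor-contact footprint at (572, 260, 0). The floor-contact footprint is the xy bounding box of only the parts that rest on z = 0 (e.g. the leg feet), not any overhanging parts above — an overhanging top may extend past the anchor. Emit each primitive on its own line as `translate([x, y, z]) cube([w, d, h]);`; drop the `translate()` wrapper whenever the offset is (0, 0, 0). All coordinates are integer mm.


translate([495, 184, 0]) cube([77, 76, 2530]);


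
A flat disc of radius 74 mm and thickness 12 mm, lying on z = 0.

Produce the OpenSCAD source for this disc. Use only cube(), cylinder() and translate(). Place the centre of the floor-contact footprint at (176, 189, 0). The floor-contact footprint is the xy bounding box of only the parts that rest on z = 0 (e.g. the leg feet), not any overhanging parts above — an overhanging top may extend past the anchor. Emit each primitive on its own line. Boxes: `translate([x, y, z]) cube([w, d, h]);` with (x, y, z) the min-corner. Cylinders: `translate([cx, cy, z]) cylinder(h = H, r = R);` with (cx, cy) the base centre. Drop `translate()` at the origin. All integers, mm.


translate([176, 189, 0]) cylinder(h = 12, r = 74);


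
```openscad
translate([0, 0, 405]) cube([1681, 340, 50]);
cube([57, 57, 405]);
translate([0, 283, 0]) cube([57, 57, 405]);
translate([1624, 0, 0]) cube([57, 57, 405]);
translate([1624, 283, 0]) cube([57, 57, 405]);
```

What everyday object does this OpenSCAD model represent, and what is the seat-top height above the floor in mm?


A bench. The seat-top height is 455 mm.

A long slab on four corner posts — a bench. The slab sits at z = 405 with thickness 50, so the top is 405 + 50 = 455 mm.


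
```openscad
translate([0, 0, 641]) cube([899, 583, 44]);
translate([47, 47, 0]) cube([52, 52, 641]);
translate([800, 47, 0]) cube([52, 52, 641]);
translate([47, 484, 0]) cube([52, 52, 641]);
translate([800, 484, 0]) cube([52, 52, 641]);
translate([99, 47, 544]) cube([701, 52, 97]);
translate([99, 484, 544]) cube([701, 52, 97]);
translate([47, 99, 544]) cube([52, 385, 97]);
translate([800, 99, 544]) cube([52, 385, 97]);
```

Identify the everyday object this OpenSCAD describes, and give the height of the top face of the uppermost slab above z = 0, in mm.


A table. The table height is 685 mm.

A 899×583×44 slab sits at z = 641 on four 52 mm square posts — a table. The top surface is at 641 + 44 = 685 mm.


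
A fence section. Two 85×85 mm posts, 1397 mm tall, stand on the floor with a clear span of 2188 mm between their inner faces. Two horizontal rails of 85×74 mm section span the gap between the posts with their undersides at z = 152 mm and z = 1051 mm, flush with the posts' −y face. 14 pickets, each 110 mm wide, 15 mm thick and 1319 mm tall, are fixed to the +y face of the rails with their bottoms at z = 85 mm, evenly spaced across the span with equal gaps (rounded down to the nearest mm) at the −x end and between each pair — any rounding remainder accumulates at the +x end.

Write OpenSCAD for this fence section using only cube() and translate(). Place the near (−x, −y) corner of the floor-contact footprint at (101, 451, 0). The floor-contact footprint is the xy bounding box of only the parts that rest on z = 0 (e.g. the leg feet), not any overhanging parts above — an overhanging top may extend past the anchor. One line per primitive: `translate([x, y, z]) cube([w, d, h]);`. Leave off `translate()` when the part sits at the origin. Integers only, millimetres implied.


translate([101, 451, 0]) cube([85, 85, 1397]);
translate([2374, 451, 0]) cube([85, 85, 1397]);
translate([186, 451, 152]) cube([2188, 85, 74]);
translate([186, 451, 1051]) cube([2188, 85, 74]);
translate([229, 536, 85]) cube([110, 15, 1319]);
translate([382, 536, 85]) cube([110, 15, 1319]);
translate([535, 536, 85]) cube([110, 15, 1319]);
translate([688, 536, 85]) cube([110, 15, 1319]);
translate([841, 536, 85]) cube([110, 15, 1319]);
translate([994, 536, 85]) cube([110, 15, 1319]);
translate([1147, 536, 85]) cube([110, 15, 1319]);
translate([1300, 536, 85]) cube([110, 15, 1319]);
translate([1453, 536, 85]) cube([110, 15, 1319]);
translate([1606, 536, 85]) cube([110, 15, 1319]);
translate([1759, 536, 85]) cube([110, 15, 1319]);
translate([1912, 536, 85]) cube([110, 15, 1319]);
translate([2065, 536, 85]) cube([110, 15, 1319]);
translate([2218, 536, 85]) cube([110, 15, 1319]);


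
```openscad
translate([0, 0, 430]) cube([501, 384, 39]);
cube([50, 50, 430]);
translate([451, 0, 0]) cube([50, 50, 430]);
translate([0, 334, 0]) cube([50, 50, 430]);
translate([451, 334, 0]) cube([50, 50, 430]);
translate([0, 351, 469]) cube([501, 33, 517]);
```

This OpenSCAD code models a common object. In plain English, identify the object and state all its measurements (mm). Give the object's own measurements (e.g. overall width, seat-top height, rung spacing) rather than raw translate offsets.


A chair. The seat is a 501×384×39 mm slab with its top at z = 469 mm, on four 50×50 mm corner legs (flush with the seat edges, standing on z = 0). A flat backrest 33 mm thick, 517 mm tall, spans the full seat width and rises from the seat top along its +y edge, rear face flush with the rear of the seat.


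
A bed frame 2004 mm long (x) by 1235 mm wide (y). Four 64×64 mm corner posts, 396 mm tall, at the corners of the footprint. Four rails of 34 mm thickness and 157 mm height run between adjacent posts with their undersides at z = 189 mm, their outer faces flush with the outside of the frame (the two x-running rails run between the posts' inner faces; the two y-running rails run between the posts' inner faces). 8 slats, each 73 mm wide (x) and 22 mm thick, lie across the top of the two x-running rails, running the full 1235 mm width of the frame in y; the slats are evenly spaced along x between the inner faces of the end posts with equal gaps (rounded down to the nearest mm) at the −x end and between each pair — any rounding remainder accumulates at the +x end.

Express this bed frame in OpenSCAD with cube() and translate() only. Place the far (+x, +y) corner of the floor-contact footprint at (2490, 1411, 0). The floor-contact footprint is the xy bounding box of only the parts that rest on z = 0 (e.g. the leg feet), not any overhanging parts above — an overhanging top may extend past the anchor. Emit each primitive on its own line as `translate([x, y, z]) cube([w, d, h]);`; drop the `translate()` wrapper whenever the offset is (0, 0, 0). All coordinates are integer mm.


translate([486, 176, 0]) cube([64, 64, 396]);
translate([486, 1347, 0]) cube([64, 64, 396]);
translate([2426, 176, 0]) cube([64, 64, 396]);
translate([2426, 1347, 0]) cube([64, 64, 396]);
translate([550, 176, 189]) cube([1876, 34, 157]);
translate([550, 1377, 189]) cube([1876, 34, 157]);
translate([486, 240, 189]) cube([34, 1107, 157]);
translate([2456, 240, 189]) cube([34, 1107, 157]);
translate([693, 176, 346]) cube([73, 1235, 22]);
translate([909, 176, 346]) cube([73, 1235, 22]);
translate([1125, 176, 346]) cube([73, 1235, 22]);
translate([1341, 176, 346]) cube([73, 1235, 22]);
translate([1557, 176, 346]) cube([73, 1235, 22]);
translate([1773, 176, 346]) cube([73, 1235, 22]);
translate([1989, 176, 346]) cube([73, 1235, 22]);
translate([2205, 176, 346]) cube([73, 1235, 22]);


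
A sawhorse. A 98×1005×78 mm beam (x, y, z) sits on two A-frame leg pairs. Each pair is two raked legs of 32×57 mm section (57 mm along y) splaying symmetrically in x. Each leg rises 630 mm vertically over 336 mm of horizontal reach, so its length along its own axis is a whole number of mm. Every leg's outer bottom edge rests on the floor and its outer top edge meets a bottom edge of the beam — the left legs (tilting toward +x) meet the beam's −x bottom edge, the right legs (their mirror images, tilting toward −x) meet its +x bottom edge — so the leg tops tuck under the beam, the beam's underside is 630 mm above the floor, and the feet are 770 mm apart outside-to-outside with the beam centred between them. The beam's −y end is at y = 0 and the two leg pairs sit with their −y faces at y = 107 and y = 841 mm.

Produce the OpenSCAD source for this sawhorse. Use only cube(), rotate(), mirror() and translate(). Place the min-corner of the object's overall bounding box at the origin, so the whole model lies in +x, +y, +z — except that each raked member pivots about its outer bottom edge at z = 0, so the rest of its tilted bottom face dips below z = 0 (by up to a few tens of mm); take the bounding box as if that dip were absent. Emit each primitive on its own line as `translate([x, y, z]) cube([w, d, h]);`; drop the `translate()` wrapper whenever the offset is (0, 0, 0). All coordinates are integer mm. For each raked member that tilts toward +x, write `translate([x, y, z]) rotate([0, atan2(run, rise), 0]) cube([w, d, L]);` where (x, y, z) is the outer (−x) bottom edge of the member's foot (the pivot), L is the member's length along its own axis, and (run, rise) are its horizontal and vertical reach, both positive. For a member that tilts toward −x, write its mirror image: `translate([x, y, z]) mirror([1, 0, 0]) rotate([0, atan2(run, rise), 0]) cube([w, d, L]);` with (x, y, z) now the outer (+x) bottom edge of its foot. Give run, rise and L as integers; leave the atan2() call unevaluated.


translate([336, 0, 630]) cube([98, 1005, 78]);
translate([0, 107, 0]) rotate([0, atan2(336, 630), 0]) cube([32, 57, 714]);
translate([770, 107, 0]) mirror([1, 0, 0]) rotate([0, atan2(336, 630), 0]) cube([32, 57, 714]);
translate([0, 841, 0]) rotate([0, atan2(336, 630), 0]) cube([32, 57, 714]);
translate([770, 841, 0]) mirror([1, 0, 0]) rotate([0, atan2(336, 630), 0]) cube([32, 57, 714]);


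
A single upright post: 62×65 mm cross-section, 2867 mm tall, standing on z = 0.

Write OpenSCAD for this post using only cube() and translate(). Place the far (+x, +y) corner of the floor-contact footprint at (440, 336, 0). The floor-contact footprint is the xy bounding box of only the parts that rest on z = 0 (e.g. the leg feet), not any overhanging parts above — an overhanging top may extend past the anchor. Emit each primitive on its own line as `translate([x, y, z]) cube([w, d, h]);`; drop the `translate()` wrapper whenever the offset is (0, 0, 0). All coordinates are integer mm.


translate([378, 271, 0]) cube([62, 65, 2867]);


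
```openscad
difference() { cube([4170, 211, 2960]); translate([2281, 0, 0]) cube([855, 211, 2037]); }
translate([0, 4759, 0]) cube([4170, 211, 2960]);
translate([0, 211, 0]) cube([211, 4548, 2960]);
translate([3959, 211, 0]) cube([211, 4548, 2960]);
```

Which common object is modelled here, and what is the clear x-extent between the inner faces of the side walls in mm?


A single room. The interior width is 3748 mm.

Four walls enclosing a rectangle with a door in the front wall — a room. Outside width 4170 minus two 211 mm walls gives 3748 mm.


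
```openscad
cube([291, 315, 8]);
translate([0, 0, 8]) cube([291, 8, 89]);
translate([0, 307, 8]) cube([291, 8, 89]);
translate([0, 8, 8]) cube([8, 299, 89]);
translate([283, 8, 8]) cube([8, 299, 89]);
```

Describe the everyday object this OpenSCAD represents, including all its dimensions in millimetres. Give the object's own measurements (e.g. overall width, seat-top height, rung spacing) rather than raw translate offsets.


An open-topped rectangular box: outside dimensions 291×315×97 mm, with a uniform wall and base thickness of 8 mm. The base is a full 291×315 slab on the floor; four walls sit on top of the base. The front and back walls (the −y and +y sides) span the full width; the two side walls fit between them.


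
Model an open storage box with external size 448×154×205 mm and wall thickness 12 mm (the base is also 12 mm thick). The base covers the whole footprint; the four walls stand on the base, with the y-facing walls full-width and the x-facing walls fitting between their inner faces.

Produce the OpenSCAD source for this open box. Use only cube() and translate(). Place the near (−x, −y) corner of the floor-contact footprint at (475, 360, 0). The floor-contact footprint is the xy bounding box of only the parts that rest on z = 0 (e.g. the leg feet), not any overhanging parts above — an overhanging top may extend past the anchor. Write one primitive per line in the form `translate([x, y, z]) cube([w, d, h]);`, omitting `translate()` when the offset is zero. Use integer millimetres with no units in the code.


translate([475, 360, 0]) cube([448, 154, 12]);
translate([475, 360, 12]) cube([448, 12, 193]);
translate([475, 502, 12]) cube([448, 12, 193]);
translate([475, 372, 12]) cube([12, 130, 193]);
translate([911, 372, 12]) cube([12, 130, 193]);


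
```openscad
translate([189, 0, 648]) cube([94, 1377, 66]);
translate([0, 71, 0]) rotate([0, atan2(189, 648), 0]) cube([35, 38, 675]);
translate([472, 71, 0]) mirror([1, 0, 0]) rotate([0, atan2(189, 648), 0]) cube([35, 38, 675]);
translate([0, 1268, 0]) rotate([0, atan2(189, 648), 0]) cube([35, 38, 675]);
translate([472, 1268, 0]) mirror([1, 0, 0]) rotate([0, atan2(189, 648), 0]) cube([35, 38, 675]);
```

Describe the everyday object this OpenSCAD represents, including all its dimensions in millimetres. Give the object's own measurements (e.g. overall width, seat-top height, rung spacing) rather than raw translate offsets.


A sawhorse. A 94×1377×66 mm beam (x, y, z) sits on two A-frame leg pairs. Each pair is two raked legs of 35×38 mm section (38 mm along y) splaying symmetrically in x. Each leg rises 648 mm vertically over 189 mm of horizontal reach and is 675 mm long along its own axis. Every leg's outer bottom edge rests on the floor and its outer top edge meets a bottom edge of the beam — the left legs (tilting toward +x) meet the beam's −x bottom edge, the right legs (their mirror images, tilting toward −x) meet its +x bottom edge — so the leg tops tuck under the beam, the beam's underside is 648 mm above the floor, and the feet are 472 mm apart outside-to-outside with the beam centred between them. The two leg pairs are set in 71 mm from either end of the beam.


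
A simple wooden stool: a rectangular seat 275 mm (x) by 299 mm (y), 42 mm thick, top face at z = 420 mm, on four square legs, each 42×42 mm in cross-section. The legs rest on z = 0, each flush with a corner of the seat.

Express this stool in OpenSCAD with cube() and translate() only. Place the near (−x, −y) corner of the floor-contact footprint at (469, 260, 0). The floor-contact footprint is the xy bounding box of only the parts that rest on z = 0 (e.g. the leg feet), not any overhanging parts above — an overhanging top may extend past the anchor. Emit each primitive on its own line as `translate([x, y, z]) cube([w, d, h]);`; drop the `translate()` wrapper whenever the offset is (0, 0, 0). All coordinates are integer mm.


translate([469, 260, 378]) cube([275, 299, 42]);
translate([469, 260, 0]) cube([42, 42, 378]);
translate([702, 260, 0]) cube([42, 42, 378]);
translate([469, 517, 0]) cube([42, 42, 378]);
translate([702, 517, 0]) cube([42, 42, 378]);


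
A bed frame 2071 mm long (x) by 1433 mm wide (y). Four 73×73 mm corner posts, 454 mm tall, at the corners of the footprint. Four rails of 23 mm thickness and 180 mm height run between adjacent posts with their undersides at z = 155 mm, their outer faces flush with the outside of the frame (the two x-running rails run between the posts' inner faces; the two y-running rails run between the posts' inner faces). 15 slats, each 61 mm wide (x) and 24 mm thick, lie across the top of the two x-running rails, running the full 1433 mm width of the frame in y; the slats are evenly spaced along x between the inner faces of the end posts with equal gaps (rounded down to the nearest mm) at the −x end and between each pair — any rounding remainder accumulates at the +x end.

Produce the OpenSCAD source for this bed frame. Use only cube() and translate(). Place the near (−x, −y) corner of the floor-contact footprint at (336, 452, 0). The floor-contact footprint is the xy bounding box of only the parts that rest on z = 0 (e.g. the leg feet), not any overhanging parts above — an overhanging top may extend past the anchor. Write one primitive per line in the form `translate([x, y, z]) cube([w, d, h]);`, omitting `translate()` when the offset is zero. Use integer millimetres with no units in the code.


translate([336, 452, 0]) cube([73, 73, 454]);
translate([336, 1812, 0]) cube([73, 73, 454]);
translate([2334, 452, 0]) cube([73, 73, 454]);
translate([2334, 1812, 0]) cube([73, 73, 454]);
translate([409, 452, 155]) cube([1925, 23, 180]);
translate([409, 1862, 155]) cube([1925, 23, 180]);
translate([336, 525, 155]) cube([23, 1287, 180]);
translate([2384, 525, 155]) cube([23, 1287, 180]);
translate([472, 452, 335]) cube([61, 1433, 24]);
translate([596, 452, 335]) cube([61, 1433, 24]);
translate([720, 452, 335]) cube([61, 1433, 24]);
translate([844, 452, 335]) cube([61, 1433, 24]);
translate([968, 452, 335]) cube([61, 1433, 24]);
translate([1092, 452, 335]) cube([61, 1433, 24]);
translate([1216, 452, 335]) cube([61, 1433, 24]);
translate([1340, 452, 335]) cube([61, 1433, 24]);
translate([1464, 452, 335]) cube([61, 1433, 24]);
translate([1588, 452, 335]) cube([61, 1433, 24]);
translate([1712, 452, 335]) cube([61, 1433, 24]);
translate([1836, 452, 335]) cube([61, 1433, 24]);
translate([1960, 452, 335]) cube([61, 1433, 24]);
translate([2084, 452, 335]) cube([61, 1433, 24]);
translate([2208, 452, 335]) cube([61, 1433, 24]);


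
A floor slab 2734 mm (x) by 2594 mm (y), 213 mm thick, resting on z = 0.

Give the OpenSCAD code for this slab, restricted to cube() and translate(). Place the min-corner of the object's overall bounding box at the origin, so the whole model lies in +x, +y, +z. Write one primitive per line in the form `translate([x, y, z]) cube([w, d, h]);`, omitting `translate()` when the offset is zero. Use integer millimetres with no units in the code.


cube([2734, 2594, 213]);


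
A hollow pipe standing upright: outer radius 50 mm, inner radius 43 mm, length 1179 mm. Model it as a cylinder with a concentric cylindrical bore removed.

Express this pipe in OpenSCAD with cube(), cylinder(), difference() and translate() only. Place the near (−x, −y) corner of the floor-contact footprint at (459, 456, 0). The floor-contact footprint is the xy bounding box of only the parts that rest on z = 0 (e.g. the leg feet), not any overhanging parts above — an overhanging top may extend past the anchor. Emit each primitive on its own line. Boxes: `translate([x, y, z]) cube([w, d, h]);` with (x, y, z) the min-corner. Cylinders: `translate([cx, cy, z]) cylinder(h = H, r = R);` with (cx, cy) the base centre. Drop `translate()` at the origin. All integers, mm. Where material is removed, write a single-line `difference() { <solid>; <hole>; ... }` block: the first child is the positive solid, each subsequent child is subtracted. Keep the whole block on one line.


difference() { translate([509, 506, 0]) cylinder(h = 1179, r = 50); translate([509, 506, 0]) cylinder(h = 1179, r = 43); }


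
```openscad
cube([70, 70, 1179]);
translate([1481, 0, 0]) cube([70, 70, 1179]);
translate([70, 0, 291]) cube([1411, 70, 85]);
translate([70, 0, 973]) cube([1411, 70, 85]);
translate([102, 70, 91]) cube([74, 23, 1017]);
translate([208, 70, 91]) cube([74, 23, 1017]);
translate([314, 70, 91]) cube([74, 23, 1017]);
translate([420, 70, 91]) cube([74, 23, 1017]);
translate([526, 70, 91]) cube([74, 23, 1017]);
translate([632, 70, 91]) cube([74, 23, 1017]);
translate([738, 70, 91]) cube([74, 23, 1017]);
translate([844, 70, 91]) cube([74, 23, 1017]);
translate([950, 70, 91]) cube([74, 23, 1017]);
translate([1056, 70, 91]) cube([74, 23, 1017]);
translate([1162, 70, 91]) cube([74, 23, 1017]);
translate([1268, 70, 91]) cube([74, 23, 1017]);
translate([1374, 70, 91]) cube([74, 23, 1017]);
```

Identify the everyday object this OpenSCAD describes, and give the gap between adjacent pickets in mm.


A fence section. The picket gap is 32 mm.

Two posts, two rails, 13 pickets — a fence section. Span 1411 mm holds 13 pickets of 74 mm with 14 equal gaps: ⌊(1411 − 13·74) / 14⌋ = 32 mm.


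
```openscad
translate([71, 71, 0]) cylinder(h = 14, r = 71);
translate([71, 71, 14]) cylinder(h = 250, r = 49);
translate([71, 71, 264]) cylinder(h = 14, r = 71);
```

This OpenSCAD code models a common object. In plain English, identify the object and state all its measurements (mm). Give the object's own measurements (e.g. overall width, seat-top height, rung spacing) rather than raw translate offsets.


A spool: two coaxial disc flanges of radius 71 mm and thickness 14 mm, joined by a core cylinder of radius 49 mm and height 250 mm. The lower flange rests on z = 0 and the three cylinders share a vertical axis.


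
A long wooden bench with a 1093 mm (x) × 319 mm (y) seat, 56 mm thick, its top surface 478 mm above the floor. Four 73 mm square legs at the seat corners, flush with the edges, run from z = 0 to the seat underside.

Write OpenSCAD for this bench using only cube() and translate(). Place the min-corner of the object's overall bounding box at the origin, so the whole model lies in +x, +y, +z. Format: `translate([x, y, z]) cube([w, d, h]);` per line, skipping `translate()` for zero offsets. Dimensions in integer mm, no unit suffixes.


// leg_h = 478 − 56 = 422
translate([0, 0, 422]) cube([1093, 319, 56]);
cube([73, 73, 422]);
translate([0, 246, 0]) cube([73, 73, 422]);
translate([1020, 0, 0]) cube([73, 73, 422]);
translate([1020, 246, 0]) cube([73, 73, 422]);


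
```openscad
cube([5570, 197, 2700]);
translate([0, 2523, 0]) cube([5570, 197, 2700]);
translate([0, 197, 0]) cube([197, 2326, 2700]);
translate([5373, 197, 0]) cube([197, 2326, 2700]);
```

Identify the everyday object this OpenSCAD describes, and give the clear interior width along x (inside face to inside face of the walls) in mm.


A house (or room) frame. The interior width is 5176 mm.

Four 2700 mm walls enclosing a rectangle with no floor or roof — a room or house frame. Outside width is 5570 mm and wall thickness is 197 mm, so the interior width is 5570 − 2 × 197 = 5176 mm.


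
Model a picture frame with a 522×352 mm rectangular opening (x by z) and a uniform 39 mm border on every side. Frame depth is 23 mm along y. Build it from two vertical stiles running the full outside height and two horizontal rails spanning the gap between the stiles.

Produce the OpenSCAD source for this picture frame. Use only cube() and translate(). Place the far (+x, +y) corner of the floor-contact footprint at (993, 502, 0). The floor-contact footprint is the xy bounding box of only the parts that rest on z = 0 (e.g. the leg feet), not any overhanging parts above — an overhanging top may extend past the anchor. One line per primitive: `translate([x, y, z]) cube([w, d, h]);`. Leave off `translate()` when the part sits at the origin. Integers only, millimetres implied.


translate([393, 479, 0]) cube([39, 23, 430]);
translate([954, 479, 0]) cube([39, 23, 430]);
translate([432, 479, 0]) cube([522, 23, 39]);
translate([432, 479, 391]) cube([522, 23, 39]);


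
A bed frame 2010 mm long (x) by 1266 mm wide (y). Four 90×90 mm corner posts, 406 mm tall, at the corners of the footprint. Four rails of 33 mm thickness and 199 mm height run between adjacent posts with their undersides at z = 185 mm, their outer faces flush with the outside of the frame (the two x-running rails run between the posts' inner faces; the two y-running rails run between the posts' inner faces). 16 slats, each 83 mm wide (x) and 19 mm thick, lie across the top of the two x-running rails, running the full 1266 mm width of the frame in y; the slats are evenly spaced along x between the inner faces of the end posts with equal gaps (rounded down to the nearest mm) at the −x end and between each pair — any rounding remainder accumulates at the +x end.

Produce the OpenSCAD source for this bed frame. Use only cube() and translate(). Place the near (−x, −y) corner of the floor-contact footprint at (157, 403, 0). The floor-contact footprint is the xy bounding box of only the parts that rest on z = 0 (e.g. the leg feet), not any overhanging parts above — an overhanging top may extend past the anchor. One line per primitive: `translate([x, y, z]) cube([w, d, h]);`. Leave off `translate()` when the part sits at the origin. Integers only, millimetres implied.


translate([157, 403, 0]) cube([90, 90, 406]);
translate([157, 1579, 0]) cube([90, 90, 406]);
translate([2077, 403, 0]) cube([90, 90, 406]);
translate([2077, 1579, 0]) cube([90, 90, 406]);
translate([247, 403, 185]) cube([1830, 33, 199]);
translate([247, 1636, 185]) cube([1830, 33, 199]);
translate([157, 493, 185]) cube([33, 1086, 199]);
translate([2134, 493, 185]) cube([33, 1086, 199]);
translate([276, 403, 384]) cube([83, 1266, 19]);
translate([388, 403, 384]) cube([83, 1266, 19]);
translate([500, 403, 384]) cube([83, 1266, 19]);
translate([612, 403, 384]) cube([83, 1266, 19]);
translate([724, 403, 384]) cube([83, 1266, 19]);
translate([836, 403, 384]) cube([83, 1266, 19]);
translate([948, 403, 384]) cube([83, 1266, 19]);
translate([1060, 403, 384]) cube([83, 1266, 19]);
translate([1172, 403, 384]) cube([83, 1266, 19]);
translate([1284, 403, 384]) cube([83, 1266, 19]);
translate([1396, 403, 384]) cube([83, 1266, 19]);
translate([1508, 403, 384]) cube([83, 1266, 19]);
translate([1620, 403, 384]) cube([83, 1266, 19]);
translate([1732, 403, 384]) cube([83, 1266, 19]);
translate([1844, 403, 384]) cube([83, 1266, 19]);
translate([1956, 403, 384]) cube([83, 1266, 19]);


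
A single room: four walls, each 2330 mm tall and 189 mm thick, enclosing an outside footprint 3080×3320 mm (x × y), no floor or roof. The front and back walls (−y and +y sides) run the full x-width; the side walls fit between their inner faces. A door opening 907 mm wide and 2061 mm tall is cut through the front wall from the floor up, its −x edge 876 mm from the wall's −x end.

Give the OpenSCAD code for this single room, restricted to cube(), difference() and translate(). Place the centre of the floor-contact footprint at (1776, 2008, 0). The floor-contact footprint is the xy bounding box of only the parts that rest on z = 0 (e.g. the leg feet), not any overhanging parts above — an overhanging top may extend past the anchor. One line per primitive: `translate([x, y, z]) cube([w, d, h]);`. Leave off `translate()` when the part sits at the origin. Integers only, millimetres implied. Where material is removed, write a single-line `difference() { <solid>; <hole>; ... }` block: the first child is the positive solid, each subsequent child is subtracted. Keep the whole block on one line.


difference() { translate([236, 348, 0]) cube([3080, 189, 2330]); translate([1112, 348, 0]) cube([907, 189, 2061]); }
translate([236, 3479, 0]) cube([3080, 189, 2330]);
translate([236, 537, 0]) cube([189, 2942, 2330]);
translate([3127, 537, 0]) cube([189, 2942, 2330]);
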